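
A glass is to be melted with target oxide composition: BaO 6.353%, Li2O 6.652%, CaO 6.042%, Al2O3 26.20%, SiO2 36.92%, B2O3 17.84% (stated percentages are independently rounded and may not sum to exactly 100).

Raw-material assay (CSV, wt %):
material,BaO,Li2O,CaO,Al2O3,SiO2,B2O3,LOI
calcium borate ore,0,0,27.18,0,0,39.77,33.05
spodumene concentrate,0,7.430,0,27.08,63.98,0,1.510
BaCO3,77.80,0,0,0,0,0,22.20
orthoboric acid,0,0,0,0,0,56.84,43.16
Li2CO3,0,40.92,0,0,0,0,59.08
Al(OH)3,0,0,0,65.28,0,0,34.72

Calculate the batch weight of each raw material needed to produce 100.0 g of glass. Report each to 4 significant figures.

The working math maintains full precision end to end; working values appear rounded to 4 significant figures on the page. Every reported value is rounded just once — the derived quantities are re-derived from the weighed amounts per 100.0 g of glass in exact precision (the yield, the six compositions, LOI, totals, net glass mass) as given in the problem or answer text.
The oxide mass targets at 100.0 g glass:
  BaO: 6.353% × 100.0 = 6.353 g
  Li2O: 6.652% × 100.0 = 6.652 g
  CaO: 6.042% × 100.0 = 6.042 g
  Al2O3: 26.20% × 100.0 = 26.20 g
  SiO2: 36.92% × 100.0 = 36.92 g
  B2O3: 17.84% × 100.0 = 17.84 g
Oxide-by-oxide audit with the batch weights as given, on the stated basis (sum by sum, the targets are met up to rounding of the answer):
  BaO: 8.166·0.7780 = 6.353 g (target 6.353 g)
  Li2O: 57.71·0.07430 + 5.778·0.4092 = 6.652 g (target 6.652 g)
  CaO: 22.23·0.2718 = 6.042 g (target 6.042 g)
  Al2O3: 57.71·0.2708 + 16.20·0.6528 = 26.20 g (target 26.20 g)
  SiO2: 57.71·0.6398 = 36.92 g (target 36.92 g)
  B2O3: 22.23·0.3977 + 15.83·0.5684 = 17.84 g (target 17.84 g)
Consistency of the glass mass: batch Σ − ignition loss = 100.0 g (summing oxide targets gives 100.0 g; versus the stated basis of 100.0 g — any gap is answer rounding).
Batch total: Σ batch = 125.9 g; LOI removed, Σ of batch·LOI: 25.90 g; glass ÷ batch gives a yield of 79.43%.

Batch per 100.0 g glass:
  calcium borate ore: 22.23 g
  spodumene concentrate: 57.71 g
  BaCO3: 8.166 g
  orthoboric acid: 15.83 g
  Li2CO3: 5.778 g
  Al(OH)3: 16.20 g
Total batch = 125.9 g; LOI loss = 25.90 g; yield = 79.43%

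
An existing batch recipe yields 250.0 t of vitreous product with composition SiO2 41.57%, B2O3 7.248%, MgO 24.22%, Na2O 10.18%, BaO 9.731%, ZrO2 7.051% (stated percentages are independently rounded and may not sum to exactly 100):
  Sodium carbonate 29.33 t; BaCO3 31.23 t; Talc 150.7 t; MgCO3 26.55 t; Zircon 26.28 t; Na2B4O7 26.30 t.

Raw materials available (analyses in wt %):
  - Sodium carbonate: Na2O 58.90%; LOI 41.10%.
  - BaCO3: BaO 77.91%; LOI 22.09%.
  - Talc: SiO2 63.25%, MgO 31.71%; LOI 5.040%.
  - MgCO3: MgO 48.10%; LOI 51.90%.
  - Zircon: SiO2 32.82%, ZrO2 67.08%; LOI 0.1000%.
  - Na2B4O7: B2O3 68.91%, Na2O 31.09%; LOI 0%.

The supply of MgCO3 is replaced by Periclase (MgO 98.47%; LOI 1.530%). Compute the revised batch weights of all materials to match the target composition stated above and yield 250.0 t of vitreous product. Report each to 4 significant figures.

Each numeric step keeps full float precision in every operation. Values along the way are displayed, with 4-significant-digit rounding, alongside each step — every reported figure is rounded exactly once; all derived quantities are rebuilt starting from the weights on 250.0 t of glass at full precision (net glass mass, the yield, six oxide percentages, totals, LOI), as quoted within the problem or the answer.
Oxide-by-oxide targets in 250.0 t vitreous product:
  SiO2: 41.57% × 250.0 = 103.9 t
  B2O3: 7.248% × 250.0 = 18.12 t
  MgO: 24.22% × 250.0 = 60.55 t
  Na2O: 10.18% × 250.0 = 25.45 t
  BaO: 9.731% × 250.0 = 24.33 t
  ZrO2: 7.051% × 250.0 = 17.63 t
Checking each oxide sum with the batch weights as given, on the stated basis (oxide sums agree with the targets net of answer rounding effects):
  SiO2: 150.7·0.6325 + 26.28·0.3282 = 103.9 t (target 103.9 t)
  B2O3: 26.30·0.6891 = 18.12 t (target 18.12 t)
  MgO: 150.7·0.3171 + 12.97·0.9847 = 60.56 t (target 60.55 t)
  Na2O: 29.33·0.5890 + 26.30·0.3109 = 25.45 t (target 25.45 t)
  BaO: 31.23·0.7791 = 24.33 t (target 24.33 t)
  ZrO2: 26.28·0.6708 = 17.63 t (target 17.63 t)
Glass-mass sanity pass: batch Σ − ignition loss = 250.0 t (the Σ of target masses is 250.0 t; the stated basis being 250.0 t — deltas are rounding alone).
Adding the batch up: Σ batch = 276.8 t; Σ batch·LOI gives LOI loss = 26.77 t; glass ÷ batch gives a yield of 90.33%.

Revised batch per 250.0 t vitreous product:
  Sodium carbonate: 29.33 t
  BaCO3: 31.23 t
  Talc: 150.7 t
  Periclase: 12.97 t
  Zircon: 26.28 t
  Na2B4O7: 26.30 t
Total batch = 276.8 t; LOI loss = 26.77 t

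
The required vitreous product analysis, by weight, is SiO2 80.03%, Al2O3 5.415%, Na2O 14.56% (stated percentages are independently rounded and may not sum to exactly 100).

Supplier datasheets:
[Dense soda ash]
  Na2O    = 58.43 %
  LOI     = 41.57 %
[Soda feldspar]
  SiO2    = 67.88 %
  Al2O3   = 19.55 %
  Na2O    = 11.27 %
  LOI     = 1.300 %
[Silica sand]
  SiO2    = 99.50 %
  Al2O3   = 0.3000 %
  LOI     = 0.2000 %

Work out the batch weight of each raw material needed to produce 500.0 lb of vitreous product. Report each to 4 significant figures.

Batch per 500.0 lb vitreous product:
  Dense soda ash: 98.80 lb
  Soda feldspar: 133.7 lb
  Silica sand: 310.9 lb
Total batch = 543.4 lb; LOI loss = 43.43 lb; yield = 92.01%

Mid-chain values are printed rounded to four significant figures within the worked lines; the whole derivation carries exact precision in every operation. Each reported number is rounded exactly once — the derived quantities, including LOI, three oxide percentages, net glass mass, the totals, yield, are carried from the weighed amounts at 500.0 lb of glass in full float precision as set out in problem or answer.
The oxide mass targets at 500.0 lb vitreous product:
  SiO2: 80.03% × 500.0 = 400.2 lb
  Al2O3: 5.415% × 500.0 = 27.08 lb
  Na2O: 14.56% × 500.0 = 72.80 lb
Sums-versus-targets review given the weights on record, against the basis in use (summed amounts equal target values modulo rounding of the values):
  SiO2: 133.7·0.6788 + 310.9·0.9950 = 400.1 lb (target 400.2 lb)
  Al2O3: 133.7·0.1955 + 310.9·0.003000 = 27.07 lb (target 27.08 lb)
  Na2O: 98.80·0.5843 + 133.7·0.1127 = 72.80 lb (target 72.80 lb)
Glass-mass sanity pass: batch total minus LOI = 500.0 lb (the Σ of target masses is 500.0 lb; against the stated basis, 500.0 lb — differing by rounding only).
Batch grand total — Σ batch = 543.4 lb; LOI loss = Σ batch·LOI = 43.43 lb; yield: glass divided by total = 92.01%.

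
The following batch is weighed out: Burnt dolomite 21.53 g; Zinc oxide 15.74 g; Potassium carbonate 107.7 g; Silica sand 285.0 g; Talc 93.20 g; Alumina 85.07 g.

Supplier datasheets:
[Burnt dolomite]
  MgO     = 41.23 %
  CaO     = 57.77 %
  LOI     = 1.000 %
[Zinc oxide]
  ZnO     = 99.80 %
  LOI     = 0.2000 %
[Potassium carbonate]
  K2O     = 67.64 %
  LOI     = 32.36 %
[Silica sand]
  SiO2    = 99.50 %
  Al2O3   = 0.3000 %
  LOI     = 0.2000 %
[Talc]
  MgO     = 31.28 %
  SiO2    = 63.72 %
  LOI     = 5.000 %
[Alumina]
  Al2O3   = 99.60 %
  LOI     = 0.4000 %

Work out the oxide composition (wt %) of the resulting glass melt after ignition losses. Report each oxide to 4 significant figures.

Each numeric step holds full float precision at every stage; intermediates are printed, rounded to four significant figures, in the printout — a single rounding produces every reported result — derived quantities are carried in full precision (yield, the six compositions, the totals, LOI, net glass mass) using the weight values per 567.6 g of glass, precisely as stated by problem or answer.
Oxide-by-oxide delivered mass:
  K2O: 107.7·0.6764 = 72.85 g
  ZnO: 15.74·0.9980 = 15.71 g
  MgO: 21.53·0.4123 + 93.20·0.3128 = 38.03 g
  SiO2: 285.0·0.9950 + 93.20·0.6372 = 343.0 g
  Al2O3: 285.0·0.003000 + 85.07·0.9960 = 85.58 g
  CaO: 21.53·0.5777 = 12.44 g
LOI: 21.53·0.01000 + 15.74·0.002000 + 107.7·0.3236 + 285.0·0.002000 + 93.20·0.05000 + 85.07·0.004000 = 40.67 g
Resulting glass, batch − LOI: 608.2 − 40.67 = 567.6 g (equal to the oxide-mass sum)
percent by weight: oxide/glass ×100

Glass mass = 567.6 g (batch 608.2 − LOI 40.67).
Composition: K2O 12.84%, ZnO 2.768%, MgO 6.700%, SiO2 60.43%, Al2O3 15.08%, CaO 2.191%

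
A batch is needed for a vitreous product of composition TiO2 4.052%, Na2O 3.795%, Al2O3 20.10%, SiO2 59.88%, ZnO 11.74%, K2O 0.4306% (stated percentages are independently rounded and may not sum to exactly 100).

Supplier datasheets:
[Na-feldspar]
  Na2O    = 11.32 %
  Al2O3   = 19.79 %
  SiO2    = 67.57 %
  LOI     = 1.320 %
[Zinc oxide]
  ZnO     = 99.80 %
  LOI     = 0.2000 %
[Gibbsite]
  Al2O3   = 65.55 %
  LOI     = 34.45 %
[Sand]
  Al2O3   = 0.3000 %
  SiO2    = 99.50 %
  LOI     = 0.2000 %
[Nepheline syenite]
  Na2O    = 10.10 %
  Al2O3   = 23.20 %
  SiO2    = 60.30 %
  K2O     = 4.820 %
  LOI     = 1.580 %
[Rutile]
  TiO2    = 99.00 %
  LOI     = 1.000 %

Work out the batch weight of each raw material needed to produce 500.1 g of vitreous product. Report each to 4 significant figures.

Batch per 500.1 g vitreous product:
  Na-feldspar: 127.8 g
  Zinc oxide: 58.83 g
  Gibbsite: 98.10 g
  Sand: 187.1 g
  Nepheline syenite: 44.68 g
  Rutile: 20.47 g
Total batch = 537.0 g; LOI loss = 36.88 g; yield = 93.13%

Working values appear with 4-significant-digit rounding across the worked steps — every computation runs at full float precision at every stage — exactly one rounding lands on each reported number — all derived quantities, which include the yield, totals, the six compositions, net glass mass, ignition loss, are re-derived in full precision, exactly as printed in question or answer, using the weight values on 500.1 g of glass.
The oxide mass targets at 500.1 g vitreous product:
  TiO2: 4.052% × 500.1 = 20.26 g
  Na2O: 3.795% × 500.1 = 18.98 g
  Al2O3: 20.10% × 500.1 = 100.5 g
  SiO2: 59.88% × 500.1 = 299.5 g
  ZnO: 11.74% × 500.1 = 58.71 g
  K2O: 0.4306% × 500.1 = 2.153 g
Oxide-by-oxide audit per the reported batch figures, on the stated basis (target by target, the sums agree net of answer rounding effects):
  TiO2: 20.47·0.9900 = 20.27 g (target 20.26 g)
  Na2O: 127.8·0.1132 + 44.68·0.1010 = 18.98 g (target 18.98 g)
  Al2O3: 127.8·0.1979 + 98.10·0.6555 + 187.1·0.003000 + 44.68·0.2320 = 100.5 g (target 100.5 g)
  SiO2: 127.8·0.6757 + 187.1·0.9950 + 44.68·0.6030 = 299.5 g (target 299.5 g)
  ZnO: 58.83·0.9980 = 58.71 g (target 58.71 g)
  K2O: 44.68·0.04820 = 2.154 g (target 2.153 g)
Mass balance on the glass: Σ batch − LOI loss = 500.1 g (per-oxide target masses sum to 500.1 g; against the stated basis, 500.1 g — deltas are rounding alone).
Summing the batch: Σ batch = 537.0 g; the LOI term Σ batch·LOI equals 36.88 g; yield, glass over the total, = 93.13%.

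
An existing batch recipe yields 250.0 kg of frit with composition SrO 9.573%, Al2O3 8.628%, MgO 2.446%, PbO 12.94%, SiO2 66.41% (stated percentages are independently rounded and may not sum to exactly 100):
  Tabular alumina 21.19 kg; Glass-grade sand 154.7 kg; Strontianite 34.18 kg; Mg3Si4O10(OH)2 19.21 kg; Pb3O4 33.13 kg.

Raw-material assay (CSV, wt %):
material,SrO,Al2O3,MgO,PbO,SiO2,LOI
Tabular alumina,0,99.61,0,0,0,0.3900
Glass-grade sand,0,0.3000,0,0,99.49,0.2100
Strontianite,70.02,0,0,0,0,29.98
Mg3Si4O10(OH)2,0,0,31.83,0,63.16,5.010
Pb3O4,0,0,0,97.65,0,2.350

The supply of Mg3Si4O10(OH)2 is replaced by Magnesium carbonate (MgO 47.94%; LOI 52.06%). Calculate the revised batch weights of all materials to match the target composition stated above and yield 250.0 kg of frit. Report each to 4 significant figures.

All arithmetic keeps exact precision throughout — working values are shown rounded to 4 significant figures across the worked steps. Every reported result is rounded once only — the derived quantities (the five compositions, net glass mass, the yield, ignition loss, totals) are computed from the weighed amounts for 250.0 kg of glass at exact precision, as given in question or answer.
Target oxide masses per 250.0 kg frit:
  SrO: 9.573% × 250.0 = 23.93 kg
  Al2O3: 8.628% × 250.0 = 21.57 kg
  MgO: 2.446% × 250.0 = 6.115 kg
  PbO: 12.94% × 250.0 = 32.35 kg
  SiO2: 66.41% × 250.0 = 166.0 kg
Verifying the oxide balance with the batch weights as given, on the stated basis (target by target, the sums agree given rounding of the digits):
  SrO: 34.18·0.7002 = 23.93 kg (target 23.93 kg)
  Al2O3: 21.15·0.9961 + 166.9·0.003000 = 21.57 kg (target 21.57 kg)
  MgO: 12.76·0.4794 = 6.117 kg (target 6.115 kg)
  PbO: 33.13·0.9765 = 32.35 kg (target 32.35 kg)
  SiO2: 166.9·0.9949 = 166.0 kg (target 166.0 kg)
Glass mass check: total charge less LOI = 250.0 kg (the Σ of target masses is 250.0 kg; with the basis standing at 250.0 kg — any gap is answer rounding).
Whole-batch sum: Σ batch = 268.1 kg; the LOI term Σ batch·LOI equals 18.10 kg; as yield: glass ÷ batch → 93.25%.

Revised batch per 250.0 kg frit:
  Tabular alumina: 21.15 kg
  Glass-grade sand: 166.9 kg
  Strontianite: 34.18 kg
  Magnesium carbonate: 12.76 kg
  Pb3O4: 33.13 kg
Total batch = 268.1 kg; LOI loss = 18.10 kg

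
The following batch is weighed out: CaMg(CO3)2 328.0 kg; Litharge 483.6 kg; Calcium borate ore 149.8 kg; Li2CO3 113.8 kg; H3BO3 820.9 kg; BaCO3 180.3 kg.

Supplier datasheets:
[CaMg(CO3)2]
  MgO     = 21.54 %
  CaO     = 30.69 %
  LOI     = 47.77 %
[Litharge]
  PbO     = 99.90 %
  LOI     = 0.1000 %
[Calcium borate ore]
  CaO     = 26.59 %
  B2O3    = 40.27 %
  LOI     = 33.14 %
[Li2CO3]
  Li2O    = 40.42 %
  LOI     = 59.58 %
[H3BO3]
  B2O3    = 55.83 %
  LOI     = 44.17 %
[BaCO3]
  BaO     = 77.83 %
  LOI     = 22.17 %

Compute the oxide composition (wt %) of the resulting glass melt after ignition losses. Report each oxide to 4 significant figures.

The intermediate values are printed (rounded to four significant digits) at each printed step — all arithmetic keeps exact precision in all steps. Every reported figure is rounded only once; derived quantities are re-derived from the weighed amounts for 1399 kg of glass in full precision (yield, glass mass, ignition loss, totals, the six compositions), exactly as shown in problem or answer.
Oxide masses out of the charge:
  MgO: 328.0·0.2154 = 70.65 kg
  Li2O: 113.8·0.4042 = 46.00 kg
  CaO: 328.0·0.3069 + 149.8·0.2659 = 140.5 kg
  PbO: 483.6·0.9990 = 483.1 kg
  BaO: 180.3·0.7783 = 140.3 kg
  B2O3: 149.8·0.4027 + 820.9·0.5583 = 518.6 kg
LOI: 328.0·0.4777 + 483.6·0.001000 + 149.8·0.3314 + 113.8·0.5958 + 820.9·0.4417 + 180.3·0.2217 = 677.2 kg
Glass = total batch minus LOI = 2076 − 677.2 = 1399 kg (= the summed oxide contributions)
percent share: oxide ÷ glass, ×100

Glass mass = 1399 kg (batch 2076 − LOI 677.2).
Composition: MgO 5.049%, Li2O 3.287%, CaO 10.04%, PbO 34.53%, BaO 10.03%, B2O3 37.07%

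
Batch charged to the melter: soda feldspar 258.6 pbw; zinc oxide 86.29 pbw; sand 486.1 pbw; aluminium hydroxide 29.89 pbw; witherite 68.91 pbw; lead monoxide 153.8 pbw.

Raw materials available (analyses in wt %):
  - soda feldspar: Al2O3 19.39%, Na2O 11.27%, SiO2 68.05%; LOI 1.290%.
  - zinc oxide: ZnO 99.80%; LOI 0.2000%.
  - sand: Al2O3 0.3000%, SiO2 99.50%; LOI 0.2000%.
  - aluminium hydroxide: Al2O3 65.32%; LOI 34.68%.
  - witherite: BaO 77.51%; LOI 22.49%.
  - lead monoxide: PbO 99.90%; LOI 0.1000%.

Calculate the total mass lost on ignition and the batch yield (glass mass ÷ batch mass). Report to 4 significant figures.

Rounding to four significant digits governs every mid-chain value as shown; full precision is kept at each step; every reported figure carries a single rounding. All derived quantities (glass mass, the yield, LOI, totals, six oxide percentages) are carried from the weighed amounts at 1053 pbw of glass in full precision as set out in the problem or the answer.
Per-material ignition loss:
  soda feldspar: 258.6 × 0.01290 = 3.336 pbw
  zinc oxide: 86.29 × 0.002000 = 0.1726 pbw
  sand: 486.1 × 0.002000 = 0.9722 pbw
  aluminium hydroxide: 29.89 × 0.3468 = 10.37 pbw
  witherite: 68.91 × 0.2249 = 15.50 pbw
  lead monoxide: 153.8 × 0.001000 = 0.1538 pbw
Total LOI = 30.50 pbw
Glass = batch − LOI = 1084 − 30.50 = 1053 pbw

LOI loss = 30.50 pbw; glass = 1053 pbw; yield = 97.19%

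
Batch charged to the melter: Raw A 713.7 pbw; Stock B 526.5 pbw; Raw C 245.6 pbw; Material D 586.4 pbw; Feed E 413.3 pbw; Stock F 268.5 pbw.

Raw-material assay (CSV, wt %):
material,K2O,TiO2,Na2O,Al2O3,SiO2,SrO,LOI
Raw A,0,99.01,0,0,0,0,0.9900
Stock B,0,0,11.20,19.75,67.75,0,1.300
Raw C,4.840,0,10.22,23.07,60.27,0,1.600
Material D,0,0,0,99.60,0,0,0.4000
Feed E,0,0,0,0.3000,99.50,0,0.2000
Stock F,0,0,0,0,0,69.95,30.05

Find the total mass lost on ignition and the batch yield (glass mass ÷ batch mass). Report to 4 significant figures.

LOI loss = 101.7 pbw; glass = 2652 pbw; yield = 96.31%

Rounding to four significant digits applies to each intermediate as shown. All internal work carries full precision all the way through. Each reported number takes just one rounding; the derived quantities (the six compositions, glass mass, the yield, totals, LOI) are carried from the batch weights for 2652 pbw of glass in exact precision, as they appear in the question or the answer.
Per-material ignition loss:
  Raw A: 713.7 × 0.009900 = 7.066 pbw
  Stock B: 526.5 × 0.01300 = 6.845 pbw
  Raw C: 245.6 × 0.01600 = 3.930 pbw
  Material D: 586.4 × 0.004000 = 2.346 pbw
  Feed E: 413.3 × 0.002000 = 0.8266 pbw
  Stock F: 268.5 × 0.3005 = 80.68 pbw
Total LOI = 101.7 pbw
Glass = batch − LOI = 2754 − 101.7 = 2652 pbw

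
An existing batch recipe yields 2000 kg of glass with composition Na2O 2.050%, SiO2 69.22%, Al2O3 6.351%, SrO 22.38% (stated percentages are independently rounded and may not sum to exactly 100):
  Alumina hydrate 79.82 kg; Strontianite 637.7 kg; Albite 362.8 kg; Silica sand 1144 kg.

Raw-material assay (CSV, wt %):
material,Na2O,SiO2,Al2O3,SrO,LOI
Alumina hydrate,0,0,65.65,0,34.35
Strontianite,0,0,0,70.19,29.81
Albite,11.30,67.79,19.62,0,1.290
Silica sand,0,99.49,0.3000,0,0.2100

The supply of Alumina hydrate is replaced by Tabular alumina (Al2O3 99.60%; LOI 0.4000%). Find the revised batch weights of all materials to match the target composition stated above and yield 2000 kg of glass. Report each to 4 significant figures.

The intermediate values are displayed rounded off to 4 significant digits in the working. Each numeric step keeps exact precision in all steps — each reported value is rounded once only — the derived quantities are re-derived at exact precision (yield, totals, glass mass, four oxide percentages, LOI) from the batch weights per 2000 kg of glass, as given in the problem or answer text.
Target masses of each oxide per 2000 kg glass:
  Na2O: 2.050% × 2000 = 41.00 kg
  SiO2: 69.22% × 2000 = 1384 kg
  Al2O3: 6.351% × 2000 = 127.0 kg
  SrO: 22.38% × 2000 = 447.6 kg
Sums-versus-targets review per the reported batch figures, relative to the basis at hand (sums match the target masses within answer rounding):
  Na2O: 362.8·0.1130 = 41.00 kg (target 41.00 kg)
  SiO2: 362.8·0.6779 + 1144·0.9949 = 1384 kg (target 1384 kg)
  Al2O3: 52.61·0.9960 + 362.8·0.1962 + 1144·0.003000 = 127.0 kg (target 127.0 kg)
  SrO: 637.7·0.7019 = 447.6 kg (target 447.6 kg)
Auditing the glass mass value: batch Σ − ignition loss = 2000 kg (the targets, summed, come to 2000 kg; against the stated basis, 2000 kg — gaps are rounding artifacts).
Batch grand total — Σ batch = 2197 kg; Σ batch·LOI gives LOI loss = 197.4 kg; as yield: glass ÷ batch → 91.02%.

Revised batch per 2000 kg glass:
  Tabular alumina: 52.61 kg
  Strontianite: 637.7 kg
  Albite: 362.8 kg
  Silica sand: 1144 kg
Total batch = 2197 kg; LOI loss = 197.4 kg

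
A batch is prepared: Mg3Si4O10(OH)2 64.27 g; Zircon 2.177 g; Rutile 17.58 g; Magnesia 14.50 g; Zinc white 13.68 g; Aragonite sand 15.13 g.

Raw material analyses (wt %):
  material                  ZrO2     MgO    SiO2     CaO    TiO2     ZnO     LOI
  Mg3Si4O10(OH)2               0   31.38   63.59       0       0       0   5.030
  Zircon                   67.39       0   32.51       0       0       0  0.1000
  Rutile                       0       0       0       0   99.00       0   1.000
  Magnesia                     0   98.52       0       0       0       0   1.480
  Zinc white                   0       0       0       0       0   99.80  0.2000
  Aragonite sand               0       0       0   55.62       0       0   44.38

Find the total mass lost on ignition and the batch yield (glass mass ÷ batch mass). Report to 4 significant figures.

Intermediates appear rounded off to 4 significant figures alongside each step — all internal work carries full float precision at all times. Each reported result takes just one rounding. All derived quantities (the totals, ignition loss, six oxide percentages, glass mass, the yield) are carried at full float precision from the batch weights per 117.0 g of glass as written in question or answer.
Ignition loss by material:
  Mg3Si4O10(OH)2: 64.27 × 0.05030 = 3.233 g
  Zircon: 2.177 × 0.001000 = 0.002177 g
  Rutile: 17.58 × 0.01000 = 0.1758 g
  Magnesia: 14.50 × 0.01480 = 0.2146 g
  Zinc white: 13.68 × 0.002000 = 0.02736 g
  Aragonite sand: 15.13 × 0.4438 = 6.715 g
Total LOI = 10.37 g
Glass = batch − LOI = 127.3 − 10.37 = 117.0 g

LOI loss = 10.37 g; glass = 117.0 g; yield = 91.86%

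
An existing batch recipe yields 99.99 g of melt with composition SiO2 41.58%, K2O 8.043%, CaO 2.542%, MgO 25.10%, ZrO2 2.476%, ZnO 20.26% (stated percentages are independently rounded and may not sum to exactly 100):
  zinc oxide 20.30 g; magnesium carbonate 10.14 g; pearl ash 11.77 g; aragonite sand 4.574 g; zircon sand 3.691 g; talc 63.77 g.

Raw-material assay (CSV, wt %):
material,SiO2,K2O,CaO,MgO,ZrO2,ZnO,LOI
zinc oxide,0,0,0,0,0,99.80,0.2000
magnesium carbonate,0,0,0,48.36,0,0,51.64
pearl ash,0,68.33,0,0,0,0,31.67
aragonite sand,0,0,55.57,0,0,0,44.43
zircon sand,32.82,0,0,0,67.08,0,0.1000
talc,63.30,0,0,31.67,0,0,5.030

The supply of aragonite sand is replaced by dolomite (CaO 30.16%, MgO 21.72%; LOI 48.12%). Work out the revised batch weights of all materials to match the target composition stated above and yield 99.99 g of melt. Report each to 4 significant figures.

Revised batch per 99.99 g melt:
  zinc oxide: 20.30 g
  magnesium carbonate: 6.352 g
  pearl ash: 11.77 g
  dolomite: 8.428 g
  zircon sand: 3.691 g
  talc: 63.77 g
Total batch = 114.3 g; LOI loss = 14.32 g

Mid-chain values are displayed with 4-significant-digit rounding at each printed step — exact precision is maintained from start to finish. Every reported figure takes a single rounding. The derived quantities are carried from the batch weights per 99.99 g of glass in full precision (the totals, the six compositions, net glass mass, yield, ignition loss), exactly as printed in problem or answer.
Target oxide masses per 99.99 g melt:
  SiO2: 41.58% × 99.99 = 41.58 g
  K2O: 8.043% × 99.99 = 8.042 g
  CaO: 2.542% × 99.99 = 2.542 g
  MgO: 25.10% × 99.99 = 25.10 g
  ZrO2: 2.476% × 99.99 = 2.476 g
  ZnO: 20.26% × 99.99 = 20.26 g
Per-oxide balance check from the weights as reported, against the basis in use (summed amounts equal target values net of answer rounding effects):
  SiO2: 3.691·0.3282 + 63.77·0.6330 = 41.58 g (target 41.58 g)
  K2O: 11.77·0.6833 = 8.042 g (target 8.042 g)
  CaO: 8.428·0.3016 = 2.542 g (target 2.542 g)
  MgO: 6.352·0.4836 + 8.428·0.2172 + 63.77·0.3167 = 25.10 g (target 25.10 g)
  ZrO2: 3.691·0.6708 = 2.476 g (target 2.476 g)
  ZnO: 20.30·0.9980 = 20.26 g (target 20.26 g)
Consistency of the glass mass: total charge less LOI = 100.0 g (summing oxide targets gives 99.99 g; against the stated basis, 99.99 g — deltas are rounding alone).
Batch total: Σ batch = 114.3 g; loss to ignition Σ batch·LOI = 14.32 g; glass ÷ batch gives a yield of 87.48%.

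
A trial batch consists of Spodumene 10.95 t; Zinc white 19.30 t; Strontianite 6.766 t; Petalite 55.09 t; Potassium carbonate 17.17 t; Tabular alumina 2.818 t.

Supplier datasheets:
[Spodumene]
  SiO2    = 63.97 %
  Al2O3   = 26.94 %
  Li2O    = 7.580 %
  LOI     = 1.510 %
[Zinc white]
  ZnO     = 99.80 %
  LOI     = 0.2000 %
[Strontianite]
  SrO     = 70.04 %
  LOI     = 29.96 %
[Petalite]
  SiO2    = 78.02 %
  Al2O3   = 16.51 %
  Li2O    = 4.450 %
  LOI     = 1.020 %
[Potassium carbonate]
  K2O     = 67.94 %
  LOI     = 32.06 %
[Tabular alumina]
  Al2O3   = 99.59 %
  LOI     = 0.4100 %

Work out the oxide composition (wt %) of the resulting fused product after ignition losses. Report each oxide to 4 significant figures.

Glass mass = 103.8 t (batch 112.1 − LOI 8.309).
Composition: ZnO 18.56%, SiO2 48.16%, K2O 11.24%, Al2O3 14.31%, SrO 4.566%, Li2O 3.162%

Values along the way appear rounded to four significant figures as written — all arithmetic keeps full float precision from first step to last — a single rounding yields every reported number — the derived quantities are recomputed using the weight values at 103.8 t of glass in full float precision (totals, the yield, glass mass, the six compositions, LOI) as set out in either problem or answer.
Mass of each oxide from the mix:
  ZnO: 19.30·0.9980 = 19.26 t
  SiO2: 10.95·0.6397 + 55.09·0.7802 = 49.99 t
  K2O: 17.17·0.6794 = 11.67 t
  Al2O3: 10.95·0.2694 + 55.09·0.1651 + 2.818·0.9959 = 14.85 t
  SrO: 6.766·0.7004 = 4.739 t
  Li2O: 10.95·0.07580 + 55.09·0.04450 = 3.282 t
LOI: 10.95·0.01510 + 19.30·0.002000 + 6.766·0.2996 + 55.09·0.01020 + 17.17·0.3206 + 2.818·0.004100 = 8.309 t
Glass mass = batch − LOI = 112.1 − 8.309 = 103.8 t (equal to the oxide-mass sum)
wt % = 100 × oxide mass / glass mass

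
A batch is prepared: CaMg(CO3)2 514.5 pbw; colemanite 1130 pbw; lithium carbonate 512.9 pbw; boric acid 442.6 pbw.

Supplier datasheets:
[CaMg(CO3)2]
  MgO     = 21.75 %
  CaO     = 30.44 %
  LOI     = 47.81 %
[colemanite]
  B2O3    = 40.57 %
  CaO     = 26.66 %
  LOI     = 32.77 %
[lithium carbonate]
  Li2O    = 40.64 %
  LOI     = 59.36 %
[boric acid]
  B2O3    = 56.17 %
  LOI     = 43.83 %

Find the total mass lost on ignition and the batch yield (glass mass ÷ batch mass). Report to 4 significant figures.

LOI loss = 1115 pbw; glass = 1485 pbw; yield = 57.13%

Mid-chain values are shown, with 4-significant-figure rounding, in the printout — all arithmetic maintains exact precision at every stage. Each reported value is rounded exactly once — all derived quantities, including net glass mass, four oxide percentages, totals, ignition loss, the yield, are carried using the weight values on 1485 pbw of glass at full precision, as they appear in problem or answer.
Ignition loss by material:
  CaMg(CO3)2: 514.5 × 0.4781 = 246.0 pbw
  colemanite: 1130 × 0.3277 = 370.3 pbw
  lithium carbonate: 512.9 × 0.5936 = 304.5 pbw
  boric acid: 442.6 × 0.4383 = 194.0 pbw
Total LOI = 1115 pbw
Glass = batch − LOI = 2600 − 1115 = 1485 pbw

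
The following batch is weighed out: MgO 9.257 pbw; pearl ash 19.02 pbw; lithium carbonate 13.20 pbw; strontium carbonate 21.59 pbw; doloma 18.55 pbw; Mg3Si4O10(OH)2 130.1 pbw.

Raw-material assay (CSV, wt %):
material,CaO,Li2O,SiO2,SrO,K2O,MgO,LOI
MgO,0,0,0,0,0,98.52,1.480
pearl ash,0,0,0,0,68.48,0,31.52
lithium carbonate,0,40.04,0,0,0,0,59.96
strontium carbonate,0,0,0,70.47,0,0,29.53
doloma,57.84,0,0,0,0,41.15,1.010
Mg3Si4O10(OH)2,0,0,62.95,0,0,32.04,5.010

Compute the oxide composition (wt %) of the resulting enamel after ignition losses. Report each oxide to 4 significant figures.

Glass mass = 184.6 pbw (batch 211.7 − LOI 27.13).
Composition: CaO 5.813%, Li2O 2.863%, SiO2 44.37%, SrO 8.242%, K2O 7.056%, MgO 31.66%

Every computation maintains full precision all the way through; rounding to four significant figures governs every mid-chain value as displayed; exactly one rounding lands on each reported number; the derived quantities are computed from the weighed amounts at 184.6 pbw of glass in exact precision (glass mass, LOI, yield, the six compositions, totals), as written in question or answer.
Per-oxide mass from batch:
  CaO: 18.55·0.5784 = 10.73 pbw
  Li2O: 13.20·0.4004 = 5.285 pbw
  SiO2: 130.1·0.6295 = 81.90 pbw
  SrO: 21.59·0.7047 = 15.21 pbw
  K2O: 19.02·0.6848 = 13.02 pbw
  MgO: 9.257·0.9852 + 18.55·0.4115 + 130.1·0.3204 = 58.44 pbw
LOI: 9.257·0.01480 + 19.02·0.3152 + 13.20·0.5996 + 21.59·0.2953 + 18.55·0.01010 + 130.1·0.05010 = 27.13 pbw
batch − LOI leaves glass = 211.7 − 27.13 = 184.6 pbw (= Σ oxide masses)
wt % = oxide mass / glass mass × 100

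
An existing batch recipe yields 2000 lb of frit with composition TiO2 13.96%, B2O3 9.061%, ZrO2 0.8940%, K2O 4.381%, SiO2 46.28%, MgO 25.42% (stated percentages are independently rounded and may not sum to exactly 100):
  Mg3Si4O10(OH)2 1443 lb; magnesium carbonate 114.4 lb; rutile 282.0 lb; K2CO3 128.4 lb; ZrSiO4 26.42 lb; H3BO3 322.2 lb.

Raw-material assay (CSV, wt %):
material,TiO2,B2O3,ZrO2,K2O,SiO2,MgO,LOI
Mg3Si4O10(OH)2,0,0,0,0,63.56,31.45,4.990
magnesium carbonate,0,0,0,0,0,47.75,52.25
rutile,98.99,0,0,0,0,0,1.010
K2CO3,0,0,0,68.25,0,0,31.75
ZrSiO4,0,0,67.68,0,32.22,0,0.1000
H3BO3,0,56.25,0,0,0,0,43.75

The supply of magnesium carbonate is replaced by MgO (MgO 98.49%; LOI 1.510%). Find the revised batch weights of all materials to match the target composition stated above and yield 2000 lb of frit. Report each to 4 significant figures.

Working values are printed rounded off to 4 significant digits within the worked lines. Each numeric step holds exact precision end to end; a single rounding yields each reported value — all derived quantities are recomputed starting from the weights for 2000 lb of glass in full precision (ignition loss, the totals, six oxide percentages, yield, glass mass) as they appear in the problem or the answer.
Oxide mass targets, per 2000 lb frit:
  TiO2: 13.96% × 2000 = 279.2 lb
  B2O3: 9.061% × 2000 = 181.2 lb
  ZrO2: 0.8940% × 2000 = 17.88 lb
  K2O: 4.381% × 2000 = 87.62 lb
  SiO2: 46.28% × 2000 = 925.6 lb
  MgO: 25.42% × 2000 = 508.4 lb
Per-oxide balance check on the weights just shown, against the basis in use (summed amounts equal target values within answer rounding):
  TiO2: 282.0·0.9899 = 279.2 lb (target 279.2 lb)
  B2O3: 322.2·0.5625 = 181.2 lb (target 181.2 lb)
  ZrO2: 26.42·0.6768 = 17.88 lb (target 17.88 lb)
  K2O: 128.4·0.6825 = 87.63 lb (target 87.62 lb)
  SiO2: 1443·0.6356 + 26.42·0.3222 = 925.7 lb (target 925.6 lb)
  MgO: 1443·0.3145 + 55.45·0.9849 = 508.4 lb (target 508.4 lb)
Consistency of the glass mass: total batch − LOI = 2000 lb (the targets, summed, come to 2000 lb; versus the stated basis of 2000 lb — gaps are rounding artifacts).
Total batch = Σ batch = 2257 lb; LOI loss = Σ batch·LOI = 257.4 lb; yield, glass over the total, = 88.60%.

Revised batch per 2000 lb frit:
  Mg3Si4O10(OH)2: 1443 lb
  MgO: 55.45 lb
  rutile: 282.0 lb
  K2CO3: 128.4 lb
  ZrSiO4: 26.42 lb
  H3BO3: 322.2 lb
Total batch = 2257 lb; LOI loss = 257.4 lb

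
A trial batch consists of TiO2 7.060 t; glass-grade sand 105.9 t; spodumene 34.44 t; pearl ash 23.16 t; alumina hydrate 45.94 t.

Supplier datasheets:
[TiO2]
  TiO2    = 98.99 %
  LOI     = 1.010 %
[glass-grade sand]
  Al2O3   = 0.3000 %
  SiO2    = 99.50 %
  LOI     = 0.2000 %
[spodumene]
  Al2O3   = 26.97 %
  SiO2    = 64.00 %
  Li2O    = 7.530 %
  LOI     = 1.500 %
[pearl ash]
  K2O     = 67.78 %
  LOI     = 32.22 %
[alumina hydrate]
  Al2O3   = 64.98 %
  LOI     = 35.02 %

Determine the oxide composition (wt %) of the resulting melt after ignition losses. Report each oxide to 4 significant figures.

Glass mass = 192.1 t (batch 216.5 − LOI 24.35).
Composition: Al2O3 20.53%, SiO2 66.31%, Li2O 1.350%, K2O 8.170%, TiO2 3.637%

Working values are shown, rounded to four significant digits, within the worked lines. Each numeric step carries full float precision in every operation — each reported figure is rounded exactly once; all derived quantities, including LOI, the five compositions, glass mass, the yield, the totals, are computed using the weight values for 192.1 t of glass in full precision, exactly as printed in question or answer.
Oxide-by-oxide delivered mass:
  Al2O3: 105.9·0.003000 + 34.44·0.2697 + 45.94·0.6498 = 39.46 t
  SiO2: 105.9·0.9950 + 34.44·0.6400 = 127.4 t
  Li2O: 34.44·0.07530 = 2.593 t
  K2O: 23.16·0.6778 = 15.70 t
  TiO2: 7.060·0.9899 = 6.989 t
LOI: 7.060·0.01010 + 105.9·0.002000 + 34.44·0.01500 + 23.16·0.3222 + 45.94·0.3502 = 24.35 t
Resulting glass, batch − LOI: 216.5 − 24.35 = 192.1 t (= the summed oxide contributions)
wt %: oxide over glass, times 100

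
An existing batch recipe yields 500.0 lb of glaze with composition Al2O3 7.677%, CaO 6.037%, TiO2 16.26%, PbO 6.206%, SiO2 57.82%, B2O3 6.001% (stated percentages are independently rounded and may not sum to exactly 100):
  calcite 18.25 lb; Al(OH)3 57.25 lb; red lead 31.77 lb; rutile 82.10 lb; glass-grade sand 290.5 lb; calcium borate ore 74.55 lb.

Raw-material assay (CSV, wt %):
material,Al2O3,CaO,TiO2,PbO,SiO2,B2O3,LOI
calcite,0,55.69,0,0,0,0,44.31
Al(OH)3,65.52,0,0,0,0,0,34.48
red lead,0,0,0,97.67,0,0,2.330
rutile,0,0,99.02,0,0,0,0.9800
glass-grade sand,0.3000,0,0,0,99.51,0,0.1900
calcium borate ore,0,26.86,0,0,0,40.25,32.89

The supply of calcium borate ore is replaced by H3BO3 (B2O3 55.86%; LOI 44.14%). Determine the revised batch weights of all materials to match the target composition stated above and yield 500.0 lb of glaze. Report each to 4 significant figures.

Revised batch per 500.0 lb glaze:
  calcite: 54.20 lb
  Al(OH)3: 57.25 lb
  red lead: 31.77 lb
  rutile: 82.10 lb
  glass-grade sand: 290.5 lb
  H3BO3: 53.71 lb
Total batch = 569.5 lb; LOI loss = 69.56 lb

All internal work holds full precision at each step. Intermediates are shown (rounded to four significant figures) within the worked lines. A single rounding finalizes every reported figure — derived quantities (glass mass, the six compositions, totals, the yield, ignition loss) are computed at exact precision from the batch weights on 500.0 lb of glass, as given in either problem or answer.
The oxide mass targets at 500.0 lb glaze:
  Al2O3: 7.677% × 500.0 = 38.38 lb
  CaO: 6.037% × 500.0 = 30.18 lb
  TiO2: 16.26% × 500.0 = 81.30 lb
  PbO: 6.206% × 500.0 = 31.03 lb
  SiO2: 57.82% × 500.0 = 289.1 lb
  B2O3: 6.001% × 500.0 = 30.00 lb
Oxide-by-oxide audit applying the batch weights above, relative to the basis at hand (sums match the target masses net of answer rounding effects):
  Al2O3: 57.25·0.6552 + 290.5·0.003000 = 38.38 lb (target 38.38 lb)
  CaO: 54.20·0.5569 = 30.18 lb (target 30.18 lb)
  TiO2: 82.10·0.9902 = 81.30 lb (target 81.30 lb)
  PbO: 31.77·0.9767 = 31.03 lb (target 31.03 lb)
  SiO2: 290.5·0.9951 = 289.1 lb (target 289.1 lb)
  B2O3: 53.71·0.5586 = 30.00 lb (target 30.00 lb)
Mass balance on the glass: whole batch net of LOI = 500.0 lb (the Σ of target masses is 500.0 lb; stated basis 500.0 lb — rounding explains the deltas).
Batch total: Σ batch = 569.5 lb; the LOI term Σ batch·LOI equals 69.56 lb; as yield: glass ÷ batch → 87.79%.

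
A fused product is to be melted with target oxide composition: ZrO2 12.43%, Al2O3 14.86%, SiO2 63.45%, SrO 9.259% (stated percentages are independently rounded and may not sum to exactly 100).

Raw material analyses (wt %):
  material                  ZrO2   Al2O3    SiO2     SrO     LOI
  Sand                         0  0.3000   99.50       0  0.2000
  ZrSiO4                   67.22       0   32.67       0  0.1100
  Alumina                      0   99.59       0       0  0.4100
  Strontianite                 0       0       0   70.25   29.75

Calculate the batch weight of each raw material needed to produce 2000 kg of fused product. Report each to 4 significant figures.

Batch per 2000 kg fused product:
  Sand: 1154 kg
  ZrSiO4: 369.8 kg
  Alumina: 294.9 kg
  Strontianite: 263.6 kg
Total batch = 2082 kg; LOI loss = 82.34 kg; yield = 96.05%

Intermediates are printed (rounded to 4 significant digits) on the page — each numeric step holds full float precision throughout. Each reported number is rounded exactly once; the derived quantities, which include totals, net glass mass, yield, LOI, four oxide percentages, are recomputed in exact precision, as given in the problem or the answer, from the weighed amounts for 2000 kg of glass.
Oxide mass targets, per 2000 kg fused product:
  ZrO2: 12.43% × 2000 = 248.6 kg
  Al2O3: 14.86% × 2000 = 297.2 kg
  SiO2: 63.45% × 2000 = 1269 kg
  SrO: 9.259% × 2000 = 185.2 kg
Balance tally, oxide-wise, given the weights on record, under the basis named above (target by target, the sums agree up to rounding of the answer):
  ZrO2: 369.8·0.6722 = 248.6 kg (target 248.6 kg)
  Al2O3: 1154·0.003000 + 294.9·0.9959 = 297.2 kg (target 297.2 kg)
  SiO2: 1154·0.9950 + 369.8·0.3267 = 1269 kg (target 1269 kg)
  SrO: 263.6·0.7025 = 185.2 kg (target 185.2 kg)
Auditing the glass mass value: batch total minus LOI = 2000 kg (oxide target masses add up to 2000 kg; versus the stated basis of 2000 kg — differing by rounding only).
Batch grand total — Σ batch = 2082 kg; LOI loss = Σ batch·LOI = 82.34 kg; as yield: glass ÷ batch → 96.05%.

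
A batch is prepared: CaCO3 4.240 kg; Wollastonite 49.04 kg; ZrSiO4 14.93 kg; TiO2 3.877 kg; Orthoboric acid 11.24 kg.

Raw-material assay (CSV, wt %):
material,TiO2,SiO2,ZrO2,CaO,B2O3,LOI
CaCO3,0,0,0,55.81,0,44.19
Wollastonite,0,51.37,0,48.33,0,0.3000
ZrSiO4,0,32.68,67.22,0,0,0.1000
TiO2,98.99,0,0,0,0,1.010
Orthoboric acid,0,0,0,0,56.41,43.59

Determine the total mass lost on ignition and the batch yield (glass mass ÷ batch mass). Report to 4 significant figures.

The whole derivation keeps full float precision at every stage — values along the way appear, with 4-significant-figure rounding, in the printout. Each reported value is rounded just once — the derived quantities (the five compositions, yield, glass mass, ignition loss, totals) are rebuilt starting from the weights at 76.35 kg of glass in full float precision as set out in the problem or the answer.
Material-by-material LOI:
  CaCO3: 4.240 × 0.4419 = 1.874 kg
  Wollastonite: 49.04 × 0.003000 = 0.1471 kg
  ZrSiO4: 14.93 × 0.001000 = 0.01493 kg
  TiO2: 3.877 × 0.01010 = 0.03916 kg
  Orthoboric acid: 11.24 × 0.4359 = 4.900 kg
Total LOI = 6.974 kg
Glass = batch − LOI = 83.33 − 6.974 = 76.35 kg

LOI loss = 6.974 kg; glass = 76.35 kg; yield = 91.63%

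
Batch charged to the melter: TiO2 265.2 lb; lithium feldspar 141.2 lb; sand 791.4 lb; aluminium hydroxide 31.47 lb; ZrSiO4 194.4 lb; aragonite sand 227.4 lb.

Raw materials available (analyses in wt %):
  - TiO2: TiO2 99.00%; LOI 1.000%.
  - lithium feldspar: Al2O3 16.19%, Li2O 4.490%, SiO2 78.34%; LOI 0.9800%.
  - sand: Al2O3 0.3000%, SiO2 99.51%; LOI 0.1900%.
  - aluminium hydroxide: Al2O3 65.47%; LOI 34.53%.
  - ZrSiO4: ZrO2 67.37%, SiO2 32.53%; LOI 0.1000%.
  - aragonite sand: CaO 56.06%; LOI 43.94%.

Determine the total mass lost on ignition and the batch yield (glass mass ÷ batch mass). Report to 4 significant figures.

In-progress results appear rounded off to 4 significant digits in the printout; the whole derivation holds full float precision through every step — each reported number is rounded a single time; the derived quantities are computed at full float precision (glass mass, the yield, LOI, six oxide percentages, the totals) from the weighed amounts per 1535 lb of glass as given in either problem or answer.
Ignition loss by material:
  TiO2: 265.2 × 0.01000 = 2.652 lb
  lithium feldspar: 141.2 × 0.009800 = 1.384 lb
  sand: 791.4 × 0.001900 = 1.504 lb
  aluminium hydroxide: 31.47 × 0.3453 = 10.87 lb
  ZrSiO4: 194.4 × 0.001000 = 0.1944 lb
  aragonite sand: 227.4 × 0.4394 = 99.92 lb
Total LOI = 116.5 lb
Glass = batch − LOI = 1651 − 116.5 = 1535 lb

LOI loss = 116.5 lb; glass = 1535 lb; yield = 92.94%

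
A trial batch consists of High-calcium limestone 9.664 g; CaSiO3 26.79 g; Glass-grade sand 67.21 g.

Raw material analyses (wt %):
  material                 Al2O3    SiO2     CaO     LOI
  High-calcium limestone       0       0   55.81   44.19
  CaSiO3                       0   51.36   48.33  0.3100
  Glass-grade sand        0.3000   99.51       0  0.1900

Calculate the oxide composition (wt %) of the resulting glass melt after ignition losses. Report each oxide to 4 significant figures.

Glass mass = 99.18 g (batch 103.7 − LOI 4.481).
Composition: Al2O3 0.2033%, SiO2 81.30%, CaO 18.49%

All internal work carries full precision from first step to last; the intermediate values are displayed with 4-significant-digit rounding as written. Each reported value takes a single rounding — the derived quantities, which include totals, three oxide percentages, yield, glass mass, ignition loss, are recomputed at full float precision, exactly as shown in the problem or answer text, from the weighed amounts per 99.18 g of glass.
Delivered oxide masses:
  Al2O3: 67.21·0.003000 = 0.2016 g
  SiO2: 26.79·0.5136 + 67.21·0.9951 = 80.64 g
  CaO: 9.664·0.5581 + 26.79·0.4833 = 18.34 g
LOI: 9.664·0.4419 + 26.79·0.003100 + 67.21·0.001900 = 4.481 g
Net of LOI, the glass mass = 103.7 − 4.481 = 99.18 g (consistent with Σ oxide mass)
oxide / glass × 100 gives the wt %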